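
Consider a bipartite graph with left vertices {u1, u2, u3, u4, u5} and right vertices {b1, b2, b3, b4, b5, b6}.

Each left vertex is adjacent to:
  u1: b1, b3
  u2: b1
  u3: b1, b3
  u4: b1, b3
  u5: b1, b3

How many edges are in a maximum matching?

For example, pair u1→b3, u2→b1.
The set {u1, u2, u3, u4, u5} has only 2 neighbours ({b1, b3}), so by Hall's theorem at most 2 of the 5 left vertices can be matched.

2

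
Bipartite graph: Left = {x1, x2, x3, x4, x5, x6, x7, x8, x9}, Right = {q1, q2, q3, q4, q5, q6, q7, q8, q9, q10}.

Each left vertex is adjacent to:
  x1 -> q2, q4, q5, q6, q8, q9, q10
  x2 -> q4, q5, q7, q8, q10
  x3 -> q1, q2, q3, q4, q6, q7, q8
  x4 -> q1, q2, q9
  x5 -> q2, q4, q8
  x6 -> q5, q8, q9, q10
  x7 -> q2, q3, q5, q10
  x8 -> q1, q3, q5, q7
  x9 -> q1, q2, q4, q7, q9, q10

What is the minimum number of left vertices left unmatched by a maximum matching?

A valid assignment of size 9: x1–q10, x2–q4, x3–q6, x4–q2, x5–q8, x6–q5, x7–q3, x8–q7, x9–q9.
All 9 left vertices are matched, so no larger matching exists.
That matches 9 of the 9, leaving 0 unmatched; no matching can do better.

0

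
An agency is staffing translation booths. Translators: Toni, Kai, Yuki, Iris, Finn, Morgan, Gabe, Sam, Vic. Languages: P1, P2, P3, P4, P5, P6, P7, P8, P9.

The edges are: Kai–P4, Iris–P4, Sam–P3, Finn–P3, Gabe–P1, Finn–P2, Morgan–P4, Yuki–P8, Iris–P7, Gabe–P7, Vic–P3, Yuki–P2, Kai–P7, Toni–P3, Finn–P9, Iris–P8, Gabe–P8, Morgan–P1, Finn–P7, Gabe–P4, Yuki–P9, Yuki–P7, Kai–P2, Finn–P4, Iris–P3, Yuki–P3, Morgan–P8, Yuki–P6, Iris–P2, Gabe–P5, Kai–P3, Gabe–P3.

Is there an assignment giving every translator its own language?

The set {Toni, Sam, Vic} has only 1 neighbour ({P3}), so by Hall's theorem at most 7 of the 9 translators can be matched.
Hence no matching covers every translator.

No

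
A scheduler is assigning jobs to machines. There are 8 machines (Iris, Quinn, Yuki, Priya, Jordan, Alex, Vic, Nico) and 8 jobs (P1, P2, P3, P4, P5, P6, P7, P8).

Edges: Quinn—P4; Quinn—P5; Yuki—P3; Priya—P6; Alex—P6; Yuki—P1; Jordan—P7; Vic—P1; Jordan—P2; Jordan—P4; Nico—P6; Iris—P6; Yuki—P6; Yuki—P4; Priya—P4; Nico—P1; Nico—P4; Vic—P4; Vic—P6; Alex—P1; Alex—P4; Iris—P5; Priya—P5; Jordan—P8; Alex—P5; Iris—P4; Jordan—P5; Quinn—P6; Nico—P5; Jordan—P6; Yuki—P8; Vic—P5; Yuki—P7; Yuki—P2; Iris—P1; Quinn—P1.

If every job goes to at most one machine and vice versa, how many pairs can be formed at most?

A valid assignment of size 6: Iris-P4, Quinn-P5, Yuki-P3, Priya-P6, Jordan-P2, Alex-P1.
The set {Iris, Quinn, Priya, Alex, Vic, Nico} has only 4 neighbours ({P1, P4, P5, P6}), so by Hall's theorem at most 6 of the 8 machines can be matched.

6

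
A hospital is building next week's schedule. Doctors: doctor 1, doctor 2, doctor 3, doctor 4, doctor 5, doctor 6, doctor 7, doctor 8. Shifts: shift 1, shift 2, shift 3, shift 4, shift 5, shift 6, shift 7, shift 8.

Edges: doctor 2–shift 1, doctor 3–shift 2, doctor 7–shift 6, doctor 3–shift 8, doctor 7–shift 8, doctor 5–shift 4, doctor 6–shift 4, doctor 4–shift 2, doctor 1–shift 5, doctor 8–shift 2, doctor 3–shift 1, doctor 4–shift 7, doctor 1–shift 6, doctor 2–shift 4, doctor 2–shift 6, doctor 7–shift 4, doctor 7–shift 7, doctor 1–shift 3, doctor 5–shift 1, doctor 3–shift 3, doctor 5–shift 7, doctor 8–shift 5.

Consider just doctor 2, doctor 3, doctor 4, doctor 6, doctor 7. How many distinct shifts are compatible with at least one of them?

The union of neighbours of {doctor 2, doctor 3, doctor 4, doctor 6, doctor 7} is {shift 1, shift 2, shift 3, shift 4, shift 6, shift 7, shift 8}, which has 7 elements.
Since |N(S)| = 7 ≥ |S| = 5, Hall's condition holds for this subset.

7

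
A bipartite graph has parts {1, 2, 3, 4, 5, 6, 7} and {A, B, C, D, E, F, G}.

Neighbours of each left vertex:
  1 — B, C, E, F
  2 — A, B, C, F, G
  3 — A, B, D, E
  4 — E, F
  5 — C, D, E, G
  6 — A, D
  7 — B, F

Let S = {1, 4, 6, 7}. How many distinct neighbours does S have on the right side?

The union of neighbours of {1, 4, 6, 7} is {A, B, C, D, E, F}, which has 6 elements.
Since |N(S)| = 6 ≥ |S| = 4, Hall's condition holds for this subset.

6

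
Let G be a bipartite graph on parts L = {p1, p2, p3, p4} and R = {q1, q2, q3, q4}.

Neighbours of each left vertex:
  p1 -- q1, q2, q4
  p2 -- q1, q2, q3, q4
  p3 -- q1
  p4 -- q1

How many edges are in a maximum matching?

3

One maximum matching: p1-q4, p2-q2, p3-q1.
The set {p3, p4} has only 1 neighbour ({q1}), so by Hall's theorem at most 3 of the 4 left vertices can be matched.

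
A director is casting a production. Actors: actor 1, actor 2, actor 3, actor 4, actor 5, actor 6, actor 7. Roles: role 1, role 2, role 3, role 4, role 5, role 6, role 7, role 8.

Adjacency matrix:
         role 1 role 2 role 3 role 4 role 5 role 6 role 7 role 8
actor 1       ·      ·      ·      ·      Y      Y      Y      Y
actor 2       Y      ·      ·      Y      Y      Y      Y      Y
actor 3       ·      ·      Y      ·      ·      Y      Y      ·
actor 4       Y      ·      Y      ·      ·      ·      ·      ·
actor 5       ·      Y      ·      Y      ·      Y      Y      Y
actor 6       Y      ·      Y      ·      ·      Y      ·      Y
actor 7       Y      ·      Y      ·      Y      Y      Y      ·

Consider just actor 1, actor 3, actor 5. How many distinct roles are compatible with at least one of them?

7

The union of neighbours of {actor 1, actor 3, actor 5} is {role 2, role 3, role 4, role 5, role 6, role 7, role 8}, which has 7 elements.
Since |N(S)| = 7 ≥ |S| = 3, Hall's condition holds for this subset.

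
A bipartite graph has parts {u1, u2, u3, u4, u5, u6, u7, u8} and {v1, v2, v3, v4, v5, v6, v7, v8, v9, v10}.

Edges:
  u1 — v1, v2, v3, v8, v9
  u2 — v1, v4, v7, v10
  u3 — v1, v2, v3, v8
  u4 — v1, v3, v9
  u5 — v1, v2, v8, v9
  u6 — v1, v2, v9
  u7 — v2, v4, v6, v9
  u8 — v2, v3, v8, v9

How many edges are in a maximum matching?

A valid assignment of size 7: u1–v8, u2–v10, u3–v3, u4–v9, u5–v1, u6–v2, u7–v6.
The set {u1, u3, u4, u5, u6, u8} has only 5 neighbours ({v1, v2, v3, v8, v9}), so by Hall's theorem at most 7 of the 8 left vertices can be matched.

7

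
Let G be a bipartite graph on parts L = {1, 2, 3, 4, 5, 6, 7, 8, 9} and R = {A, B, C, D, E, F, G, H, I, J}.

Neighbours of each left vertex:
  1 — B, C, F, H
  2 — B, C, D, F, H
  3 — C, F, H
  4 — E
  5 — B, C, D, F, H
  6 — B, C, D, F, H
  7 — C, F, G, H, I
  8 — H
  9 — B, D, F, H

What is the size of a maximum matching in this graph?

7

One maximum matching: 1–F, 2–D, 3–C, 4–E, 5–B, 6–H, 7–G.
The set {1, 2, 3, 5, 6, 8, 9} has only 5 neighbours ({B, C, D, F, H}), so by Hall's theorem at most 7 of the 9 left vertices can be matched.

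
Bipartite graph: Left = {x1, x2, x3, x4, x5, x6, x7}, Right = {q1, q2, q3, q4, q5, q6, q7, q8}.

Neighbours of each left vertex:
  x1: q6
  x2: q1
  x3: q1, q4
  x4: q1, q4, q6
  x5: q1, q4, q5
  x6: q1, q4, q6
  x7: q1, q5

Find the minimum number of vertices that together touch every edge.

A maximum matching has 4 edges (e.g. x1–q6, x2–q1, x3–q4, x5–q5).
By König's theorem the minimum vertex cover has the same size. One such cover is {q1, q4, q5, q6}.

4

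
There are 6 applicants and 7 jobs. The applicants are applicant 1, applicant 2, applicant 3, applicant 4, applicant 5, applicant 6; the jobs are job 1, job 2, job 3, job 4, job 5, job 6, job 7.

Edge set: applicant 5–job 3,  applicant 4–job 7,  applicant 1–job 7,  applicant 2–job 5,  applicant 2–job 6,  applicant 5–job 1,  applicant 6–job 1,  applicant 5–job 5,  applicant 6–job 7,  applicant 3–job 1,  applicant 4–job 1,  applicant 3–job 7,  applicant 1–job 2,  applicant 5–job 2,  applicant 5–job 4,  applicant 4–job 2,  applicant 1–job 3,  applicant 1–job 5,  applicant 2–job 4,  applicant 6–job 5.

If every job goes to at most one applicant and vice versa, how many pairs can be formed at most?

One maximum matching: applicant 1–job 5, applicant 2–job 6, applicant 3–job 7, applicant 4–job 2, applicant 5–job 4, applicant 6–job 1.
All 6 applicants are matched, so no larger matching exists.

6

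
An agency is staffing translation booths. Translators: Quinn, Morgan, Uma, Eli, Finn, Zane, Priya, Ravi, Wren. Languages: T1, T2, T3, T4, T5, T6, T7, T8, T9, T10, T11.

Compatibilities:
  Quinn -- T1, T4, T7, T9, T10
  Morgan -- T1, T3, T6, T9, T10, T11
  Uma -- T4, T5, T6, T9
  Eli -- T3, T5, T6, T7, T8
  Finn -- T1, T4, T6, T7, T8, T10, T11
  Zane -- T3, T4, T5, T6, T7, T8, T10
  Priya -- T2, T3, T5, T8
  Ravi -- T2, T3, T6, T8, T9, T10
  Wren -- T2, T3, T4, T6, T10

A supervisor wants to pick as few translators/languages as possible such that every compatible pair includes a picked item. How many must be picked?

9

A maximum matching has 9 edges (e.g. Quinn–T1, Morgan–T11, Uma–T9, Eli–T5, Finn–T4, Zane–T7, Priya–T8, Ravi–T3, Wren–T10).
By König's theorem the minimum vertex cover has the same size. One such cover is {Quinn, Morgan, Uma, Eli, Finn, Zane, Priya, Ravi, Wren}.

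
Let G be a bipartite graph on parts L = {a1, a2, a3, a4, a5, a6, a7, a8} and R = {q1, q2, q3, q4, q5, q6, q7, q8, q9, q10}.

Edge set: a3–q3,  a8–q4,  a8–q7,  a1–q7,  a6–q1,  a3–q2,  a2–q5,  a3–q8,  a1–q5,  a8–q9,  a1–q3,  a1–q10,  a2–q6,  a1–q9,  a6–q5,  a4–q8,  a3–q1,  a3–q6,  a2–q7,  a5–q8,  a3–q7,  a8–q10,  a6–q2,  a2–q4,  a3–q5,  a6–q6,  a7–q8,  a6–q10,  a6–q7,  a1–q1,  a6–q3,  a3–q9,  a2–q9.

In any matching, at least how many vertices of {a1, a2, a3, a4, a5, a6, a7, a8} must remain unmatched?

2

A valid assignment of size 6: a1–q3, a2–q6, a3–q9, a4–q8, a6–q1, a8–q7.
The set {a4, a5, a7} has only 1 neighbour ({q8}), so by Hall's theorem at most 6 of the 8 left vertices can be matched.
That matches 6 of the 8, leaving 2 unmatched; no matching can do better.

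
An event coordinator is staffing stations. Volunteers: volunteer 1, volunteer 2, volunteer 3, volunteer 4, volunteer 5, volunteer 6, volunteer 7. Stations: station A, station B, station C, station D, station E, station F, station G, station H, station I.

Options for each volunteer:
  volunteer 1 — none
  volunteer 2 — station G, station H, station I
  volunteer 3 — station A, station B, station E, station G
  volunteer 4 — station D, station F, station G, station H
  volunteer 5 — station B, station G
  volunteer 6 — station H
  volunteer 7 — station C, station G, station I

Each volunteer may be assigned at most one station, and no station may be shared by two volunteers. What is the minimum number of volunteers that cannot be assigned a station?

For example, pair volunteer 2-station G, volunteer 3-station A, volunteer 4-station F, volunteer 5-station B, volunteer 6-station H, volunteer 7-station C.
The set {volunteer 1} has only 0 neighbours (∅), so by Hall's theorem at most 6 of the 7 volunteers can be matched.
That matches 6 of the 7, leaving 1 unmatched; no matching can do better.

1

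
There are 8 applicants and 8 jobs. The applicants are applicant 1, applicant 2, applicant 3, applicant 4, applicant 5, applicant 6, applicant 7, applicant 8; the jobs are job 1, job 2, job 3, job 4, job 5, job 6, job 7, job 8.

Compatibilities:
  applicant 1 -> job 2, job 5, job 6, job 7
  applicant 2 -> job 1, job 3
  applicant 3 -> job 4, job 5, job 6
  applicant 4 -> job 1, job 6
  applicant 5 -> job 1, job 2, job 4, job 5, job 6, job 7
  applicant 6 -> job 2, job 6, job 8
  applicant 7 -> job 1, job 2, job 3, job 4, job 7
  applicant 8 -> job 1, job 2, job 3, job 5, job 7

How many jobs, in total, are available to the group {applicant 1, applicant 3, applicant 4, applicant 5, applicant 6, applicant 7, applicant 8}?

The union of neighbours of {applicant 1, applicant 3, applicant 4, applicant 5, applicant 6, applicant 7, applicant 8} is {job 1, job 2, job 3, job 4, job 5, job 6, job 7, job 8}, which has 8 elements.
Since |N(S)| = 8 ≥ |S| = 7, Hall's condition holds for this subset.

8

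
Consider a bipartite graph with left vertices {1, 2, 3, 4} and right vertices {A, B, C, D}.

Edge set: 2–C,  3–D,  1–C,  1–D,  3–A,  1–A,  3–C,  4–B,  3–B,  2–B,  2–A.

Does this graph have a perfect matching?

A valid assignment of size 4: 1-D, 2-A, 3-C, 4-B.
Every left vertex is matched, so this is a perfect matching.

Yes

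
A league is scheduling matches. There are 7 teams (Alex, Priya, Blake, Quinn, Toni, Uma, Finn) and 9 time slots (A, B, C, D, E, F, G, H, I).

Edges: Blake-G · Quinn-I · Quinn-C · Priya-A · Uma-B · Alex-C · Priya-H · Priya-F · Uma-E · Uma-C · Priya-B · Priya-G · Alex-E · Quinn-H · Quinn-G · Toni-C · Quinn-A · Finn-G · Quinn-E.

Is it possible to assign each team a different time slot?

No

The set {Blake, Finn} has only 1 neighbour ({G}), so by Hall's theorem at most 6 of the 7 teams can be matched.
Hence no matching covers every team.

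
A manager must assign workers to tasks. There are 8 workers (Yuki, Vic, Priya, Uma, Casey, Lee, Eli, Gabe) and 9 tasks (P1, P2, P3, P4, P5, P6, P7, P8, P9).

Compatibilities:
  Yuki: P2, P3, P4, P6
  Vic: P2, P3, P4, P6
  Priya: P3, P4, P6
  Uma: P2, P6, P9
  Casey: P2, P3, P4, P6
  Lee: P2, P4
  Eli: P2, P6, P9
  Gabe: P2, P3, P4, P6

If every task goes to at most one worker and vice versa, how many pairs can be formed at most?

5

For example, pair Yuki→P2, Vic→P3, Priya→P4, Uma→P9, Casey→P6.
The set {Yuki, Vic, Priya, Uma, Casey, Lee, Eli, Gabe} has only 5 neighbours ({P2, P3, P4, P6, P9}), so by Hall's theorem at most 5 of the 8 workers can be matched.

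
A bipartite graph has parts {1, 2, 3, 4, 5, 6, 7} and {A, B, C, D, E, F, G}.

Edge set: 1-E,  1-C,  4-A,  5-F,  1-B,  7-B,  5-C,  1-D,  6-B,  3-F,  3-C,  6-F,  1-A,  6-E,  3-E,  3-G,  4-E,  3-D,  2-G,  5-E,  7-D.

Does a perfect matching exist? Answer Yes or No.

One maximum matching: 1–D, 2–G, 3–F, 4–A, 5–C, 6–E, 7–B.
All 7 left vertices are covered.

Yes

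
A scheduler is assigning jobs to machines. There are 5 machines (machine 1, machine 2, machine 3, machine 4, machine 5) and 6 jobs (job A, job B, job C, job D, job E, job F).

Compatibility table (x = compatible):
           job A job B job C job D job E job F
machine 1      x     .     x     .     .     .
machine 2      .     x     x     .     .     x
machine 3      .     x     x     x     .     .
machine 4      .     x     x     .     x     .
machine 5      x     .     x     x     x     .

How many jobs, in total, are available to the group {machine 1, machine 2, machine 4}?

5

The union of neighbours of {machine 1, machine 2, machine 4} is {job A, job B, job C, job E, job F}, which has 5 elements.
Since |N(S)| = 5 ≥ |S| = 3, Hall's condition holds for this subset.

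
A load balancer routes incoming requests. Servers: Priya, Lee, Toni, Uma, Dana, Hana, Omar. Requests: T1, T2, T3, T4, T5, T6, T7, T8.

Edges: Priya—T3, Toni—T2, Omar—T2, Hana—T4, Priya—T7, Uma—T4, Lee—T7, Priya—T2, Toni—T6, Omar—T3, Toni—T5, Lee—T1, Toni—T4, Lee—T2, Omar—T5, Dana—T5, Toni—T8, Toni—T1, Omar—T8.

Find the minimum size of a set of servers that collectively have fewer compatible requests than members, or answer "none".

Take S = {Uma, Hana}. Its neighbourhood is {T4}, so |N(S)| = 1 < |S| = 2.
No single vertex violates Hall's condition since each has at least one neighbour, so 2 is the minimum.

2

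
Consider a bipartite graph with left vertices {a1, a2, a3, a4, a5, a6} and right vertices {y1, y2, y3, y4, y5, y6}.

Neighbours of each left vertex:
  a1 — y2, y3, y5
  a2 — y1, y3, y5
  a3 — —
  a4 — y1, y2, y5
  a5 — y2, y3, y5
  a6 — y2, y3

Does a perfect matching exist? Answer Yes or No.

The set {a1, a2, a3, a4, a5, a6} has only 4 neighbours ({y1, y2, y3, y5}), so by Hall's theorem at most 4 of the 6 left vertices can be matched.
Hence no matching covers every left vertex.

No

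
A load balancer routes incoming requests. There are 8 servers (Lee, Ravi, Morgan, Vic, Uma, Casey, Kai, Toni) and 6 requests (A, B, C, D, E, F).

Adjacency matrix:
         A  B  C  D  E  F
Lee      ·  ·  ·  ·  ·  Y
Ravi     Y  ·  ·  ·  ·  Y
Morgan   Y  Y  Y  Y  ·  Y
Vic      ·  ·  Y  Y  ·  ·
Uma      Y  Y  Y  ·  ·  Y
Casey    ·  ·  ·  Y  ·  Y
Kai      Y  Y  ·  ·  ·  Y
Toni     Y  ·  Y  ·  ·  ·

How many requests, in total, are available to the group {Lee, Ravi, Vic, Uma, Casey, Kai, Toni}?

5

The union of neighbours of {Lee, Ravi, Vic, Uma, Casey, Kai, Toni} is {A, B, C, D, F}, which has 5 elements.
Since |N(S)| = 5 < |S| = 7, Hall's condition fails for this subset.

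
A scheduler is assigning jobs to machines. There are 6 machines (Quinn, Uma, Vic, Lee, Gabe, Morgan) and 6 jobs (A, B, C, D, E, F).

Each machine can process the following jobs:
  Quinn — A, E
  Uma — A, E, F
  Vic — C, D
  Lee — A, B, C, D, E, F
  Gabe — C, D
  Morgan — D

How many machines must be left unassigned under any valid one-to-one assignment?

1

A valid assignment of size 5: Quinn-E, Uma-F, Vic-D, Lee-A, Gabe-C.
The set {Vic, Gabe, Morgan} has only 2 neighbours ({C, D}), so by Hall's theorem at most 5 of the 6 machines can be matched.
That matches 5 of the 6, leaving 1 unmatched; no matching can do better.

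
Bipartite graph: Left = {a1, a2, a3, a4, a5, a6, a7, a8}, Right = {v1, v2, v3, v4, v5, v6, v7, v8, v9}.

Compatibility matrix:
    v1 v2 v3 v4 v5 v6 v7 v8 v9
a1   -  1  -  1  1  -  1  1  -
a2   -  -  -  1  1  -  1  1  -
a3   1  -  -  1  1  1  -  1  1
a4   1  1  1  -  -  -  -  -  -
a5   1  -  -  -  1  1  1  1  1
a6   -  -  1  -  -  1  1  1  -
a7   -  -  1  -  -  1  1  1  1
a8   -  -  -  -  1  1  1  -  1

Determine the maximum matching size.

8

For example, pair a1→v2, a2→v8, a3→v1, a4→v3, a5→v5, a6→v7, a7→v9, a8→v6.
All 8 left vertices are matched, so no larger matching exists.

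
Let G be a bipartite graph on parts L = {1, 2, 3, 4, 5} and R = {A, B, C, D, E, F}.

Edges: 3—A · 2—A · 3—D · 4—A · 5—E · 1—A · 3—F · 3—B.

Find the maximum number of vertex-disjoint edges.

3

One maximum matching: 1-A, 3-B, 5-E.
The set {1, 2, 4} has only 1 neighbour ({A}), so by Hall's theorem at most 3 of the 5 left vertices can be matched.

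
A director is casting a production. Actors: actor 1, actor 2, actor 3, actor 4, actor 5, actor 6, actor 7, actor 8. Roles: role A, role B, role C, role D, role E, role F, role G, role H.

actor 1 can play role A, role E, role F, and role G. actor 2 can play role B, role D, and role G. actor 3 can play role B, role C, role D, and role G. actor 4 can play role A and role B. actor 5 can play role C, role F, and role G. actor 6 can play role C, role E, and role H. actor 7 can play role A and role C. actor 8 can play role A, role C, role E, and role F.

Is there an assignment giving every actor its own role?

Yes

One maximum matching: actor 1→role E, actor 2→role D, actor 3→role B, actor 4→role A, actor 5→role G, actor 6→role H, actor 7→role C, actor 8→role F.
Every actor is matched, so this is a perfect matching.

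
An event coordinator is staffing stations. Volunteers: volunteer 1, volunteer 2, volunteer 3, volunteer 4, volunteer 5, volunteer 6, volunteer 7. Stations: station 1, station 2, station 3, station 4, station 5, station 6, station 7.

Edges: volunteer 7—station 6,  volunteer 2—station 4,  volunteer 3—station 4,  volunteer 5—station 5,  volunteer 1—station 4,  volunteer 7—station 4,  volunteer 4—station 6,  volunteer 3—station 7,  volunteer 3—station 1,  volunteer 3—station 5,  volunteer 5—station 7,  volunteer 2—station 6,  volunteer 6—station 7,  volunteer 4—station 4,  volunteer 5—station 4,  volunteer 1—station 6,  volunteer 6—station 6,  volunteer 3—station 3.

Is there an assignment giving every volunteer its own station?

The set {volunteer 1, volunteer 2, volunteer 4, volunteer 7} has only 2 neighbours ({station 4, station 6}), so by Hall's theorem at most 5 of the 7 volunteers can be matched.
Hence no matching covers every volunteer.

No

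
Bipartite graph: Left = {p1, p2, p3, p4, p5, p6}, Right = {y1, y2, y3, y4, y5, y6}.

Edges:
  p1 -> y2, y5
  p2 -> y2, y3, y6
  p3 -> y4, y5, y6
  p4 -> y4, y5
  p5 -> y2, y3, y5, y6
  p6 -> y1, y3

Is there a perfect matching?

A valid assignment of size 6: p1–y5, p2–y2, p3–y6, p4–y4, p5–y3, p6–y1.
Every left vertex is matched, so this is a perfect matching.

Yes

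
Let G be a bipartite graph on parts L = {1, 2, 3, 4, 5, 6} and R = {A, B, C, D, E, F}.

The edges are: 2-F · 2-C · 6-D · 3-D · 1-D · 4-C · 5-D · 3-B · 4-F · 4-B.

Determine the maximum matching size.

One maximum matching: 1–D, 2–C, 3–B, 4–F.
The set {1, 5, 6} has only 1 neighbour ({D}), so by Hall's theorem at most 4 of the 6 left vertices can be matched.

4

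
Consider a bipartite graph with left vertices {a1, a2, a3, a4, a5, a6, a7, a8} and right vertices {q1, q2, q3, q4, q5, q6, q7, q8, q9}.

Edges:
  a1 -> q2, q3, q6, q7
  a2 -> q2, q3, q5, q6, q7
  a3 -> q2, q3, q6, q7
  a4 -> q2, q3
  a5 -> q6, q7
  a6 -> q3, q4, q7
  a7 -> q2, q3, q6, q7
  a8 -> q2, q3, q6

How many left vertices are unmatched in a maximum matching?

One maximum matching: a1→q2, a2→q5, a3→q6, a4→q3, a5→q7, a6→q4.
The set {a1, a3, a4, a5, a7, a8} has only 4 neighbours ({q2, q3, q6, q7}), so by Hall's theorem at most 6 of the 8 left vertices can be matched.
That matches 6 of the 8, leaving 2 unmatched; no matching can do better.

2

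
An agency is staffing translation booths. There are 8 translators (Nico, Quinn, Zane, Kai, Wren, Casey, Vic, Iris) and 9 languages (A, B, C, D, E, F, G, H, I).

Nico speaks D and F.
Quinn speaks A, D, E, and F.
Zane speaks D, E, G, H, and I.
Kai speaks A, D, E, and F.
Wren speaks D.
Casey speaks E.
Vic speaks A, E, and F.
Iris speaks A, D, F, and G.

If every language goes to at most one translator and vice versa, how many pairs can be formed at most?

6

One maximum matching: Nico–F, Quinn–E, Zane–H, Kai–A, Wren–D, Iris–G.
The set {Nico, Quinn, Kai, Wren, Casey, Vic} has only 4 neighbours ({A, D, E, F}), so by Hall's theorem at most 6 of the 8 translators can be matched.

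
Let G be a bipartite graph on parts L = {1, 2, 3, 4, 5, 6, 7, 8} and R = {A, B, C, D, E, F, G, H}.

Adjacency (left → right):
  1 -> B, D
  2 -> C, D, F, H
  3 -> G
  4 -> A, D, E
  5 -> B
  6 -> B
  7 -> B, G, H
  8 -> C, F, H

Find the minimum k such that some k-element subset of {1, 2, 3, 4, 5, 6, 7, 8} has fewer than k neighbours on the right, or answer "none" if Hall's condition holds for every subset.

2

Take S = {5, 6}. Its neighbourhood is {B}, so |N(S)| = 1 < |S| = 2.
No single vertex violates Hall's condition since each has at least one neighbour, so 2 is the minimum.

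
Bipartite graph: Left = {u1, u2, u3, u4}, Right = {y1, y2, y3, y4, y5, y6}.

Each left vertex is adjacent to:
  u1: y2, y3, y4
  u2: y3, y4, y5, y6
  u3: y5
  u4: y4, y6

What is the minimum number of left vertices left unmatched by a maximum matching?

0

For example, pair u1-y2, u2-y3, u3-y5, u4-y4.
All 4 left vertices are matched, so no larger matching exists.
That matches 4 of the 4, leaving 0 unmatched; no matching can do better.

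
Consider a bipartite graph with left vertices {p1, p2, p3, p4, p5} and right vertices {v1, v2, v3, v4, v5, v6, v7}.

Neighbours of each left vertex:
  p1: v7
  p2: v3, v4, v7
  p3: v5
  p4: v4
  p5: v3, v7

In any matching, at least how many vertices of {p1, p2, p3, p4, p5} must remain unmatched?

1

A valid assignment of size 4: p1-v7, p2-v3, p3-v5, p4-v4.
The set {p1, p2, p4, p5} has only 3 neighbours ({v3, v4, v7}), so by Hall's theorem at most 4 of the 5 left vertices can be matched.
That matches 4 of the 5, leaving 1 unmatched; no matching can do better.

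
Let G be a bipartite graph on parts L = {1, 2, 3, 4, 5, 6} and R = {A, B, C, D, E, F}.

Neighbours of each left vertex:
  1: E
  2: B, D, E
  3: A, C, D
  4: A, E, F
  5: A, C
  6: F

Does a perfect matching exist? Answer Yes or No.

Yes

A valid assignment of size 6: 1→E, 2→B, 3→D, 4→A, 5→C, 6→F.
Every left vertex is matched, so this is a perfect matching.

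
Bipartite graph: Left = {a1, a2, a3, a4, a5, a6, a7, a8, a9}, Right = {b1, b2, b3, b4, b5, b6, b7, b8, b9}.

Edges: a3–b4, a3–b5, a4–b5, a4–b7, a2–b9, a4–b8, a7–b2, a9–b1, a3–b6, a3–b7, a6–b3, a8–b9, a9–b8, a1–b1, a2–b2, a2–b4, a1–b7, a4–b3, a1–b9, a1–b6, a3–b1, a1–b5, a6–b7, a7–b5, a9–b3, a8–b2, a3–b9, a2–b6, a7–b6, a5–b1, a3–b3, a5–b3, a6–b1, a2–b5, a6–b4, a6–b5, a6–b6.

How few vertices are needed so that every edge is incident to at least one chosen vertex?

9

The 9 edges a1–b5, a2–b2, a3–b4, a4–b8, a5–b1, a6–b7, a7–b6, a8–b9, a9–b3 form a matching, so any vertex cover needs at least 9 vertices (one per matched edge).
Conversely {a1, a2, a3, a4, a5, a6, a7, a8, a9} meets every edge and has exactly 9 vertices, so 9 is optimal.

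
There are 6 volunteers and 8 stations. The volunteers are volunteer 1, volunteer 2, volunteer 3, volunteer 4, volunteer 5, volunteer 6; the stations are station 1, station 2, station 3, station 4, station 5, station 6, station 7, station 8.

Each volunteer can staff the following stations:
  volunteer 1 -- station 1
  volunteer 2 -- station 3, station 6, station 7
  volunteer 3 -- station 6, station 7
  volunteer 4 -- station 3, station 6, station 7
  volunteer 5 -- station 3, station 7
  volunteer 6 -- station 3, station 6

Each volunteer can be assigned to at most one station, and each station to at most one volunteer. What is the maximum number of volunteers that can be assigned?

A valid assignment of size 4: volunteer 1–station 1, volunteer 2–station 7, volunteer 3–station 6, volunteer 4–station 3.
The set {volunteer 2, volunteer 3, volunteer 4, volunteer 5, volunteer 6} has only 3 neighbours ({station 3, station 6, station 7}), so by Hall's theorem at most 4 of the 6 volunteers can be matched.

4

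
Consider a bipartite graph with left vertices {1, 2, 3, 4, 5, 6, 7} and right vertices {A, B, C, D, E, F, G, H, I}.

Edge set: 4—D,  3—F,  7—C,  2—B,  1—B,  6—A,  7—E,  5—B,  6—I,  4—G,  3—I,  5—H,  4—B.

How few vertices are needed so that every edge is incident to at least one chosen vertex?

{3, 4, 5, 6, 7, B} is a vertex cover of size 6: every edge has an endpoint in this set.
No smaller cover exists because 1–B, 3–F, 4–G, 5–H, 6–I, 7–E is a matching of size 6, and a cover must include an endpoint of each of these disjoint edges (König's theorem).

6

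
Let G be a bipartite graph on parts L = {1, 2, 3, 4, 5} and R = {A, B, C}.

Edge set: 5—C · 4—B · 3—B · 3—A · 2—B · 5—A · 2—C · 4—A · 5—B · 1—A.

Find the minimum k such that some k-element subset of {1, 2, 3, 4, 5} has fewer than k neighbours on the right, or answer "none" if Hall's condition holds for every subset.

3

Take S = {1, 3, 4}. Its neighbourhood is {A, B}, so |N(S)| = 2 < |S| = 3.
Every subset of size less than 3 has at least as many neighbours as members, so 3 is the minimum.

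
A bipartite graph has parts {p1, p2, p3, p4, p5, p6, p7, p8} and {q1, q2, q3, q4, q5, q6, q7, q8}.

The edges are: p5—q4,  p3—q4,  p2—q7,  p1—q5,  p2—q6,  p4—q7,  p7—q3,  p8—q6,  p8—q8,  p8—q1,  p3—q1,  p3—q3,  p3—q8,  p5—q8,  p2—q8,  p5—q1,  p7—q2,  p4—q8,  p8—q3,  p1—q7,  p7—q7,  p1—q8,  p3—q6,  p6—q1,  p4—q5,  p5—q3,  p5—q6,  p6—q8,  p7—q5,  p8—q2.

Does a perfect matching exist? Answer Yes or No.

For example, pair p1→q5, p2→q8, p3→q4, p4→q7, p5→q3, p6→q1, p7→q2, p8→q6.
Every left vertex is matched, so this is a perfect matching.

Yes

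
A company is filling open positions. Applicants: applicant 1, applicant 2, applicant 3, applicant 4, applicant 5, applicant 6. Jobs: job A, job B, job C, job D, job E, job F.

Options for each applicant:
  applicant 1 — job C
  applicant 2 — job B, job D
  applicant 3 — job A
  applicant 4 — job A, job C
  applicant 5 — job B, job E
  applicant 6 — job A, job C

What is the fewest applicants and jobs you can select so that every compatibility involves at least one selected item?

4

{applicant 2, applicant 5, job A, job C} is a vertex cover of size 4: every edge has an endpoint in this set.
No smaller cover exists because applicant 1–job C, applicant 2–job D, applicant 3–job A, applicant 5–job E is a matching of size 4, and a cover must include an endpoint of each of these disjoint edges (König's theorem).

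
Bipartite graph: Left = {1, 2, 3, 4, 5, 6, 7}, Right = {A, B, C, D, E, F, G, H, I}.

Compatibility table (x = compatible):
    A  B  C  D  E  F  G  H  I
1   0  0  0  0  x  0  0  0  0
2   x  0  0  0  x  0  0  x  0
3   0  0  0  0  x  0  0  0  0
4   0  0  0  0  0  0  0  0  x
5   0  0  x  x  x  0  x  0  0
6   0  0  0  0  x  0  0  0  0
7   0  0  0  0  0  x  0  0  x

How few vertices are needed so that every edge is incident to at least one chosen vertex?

{2, 4, 5, 7, E} is a vertex cover of size 5: every edge has an endpoint in this set.
No smaller cover exists because 1–E, 2–H, 4–I, 5–C, 7–F is a matching of size 5, and a cover must include an endpoint of each of these disjoint edges (König's theorem).

5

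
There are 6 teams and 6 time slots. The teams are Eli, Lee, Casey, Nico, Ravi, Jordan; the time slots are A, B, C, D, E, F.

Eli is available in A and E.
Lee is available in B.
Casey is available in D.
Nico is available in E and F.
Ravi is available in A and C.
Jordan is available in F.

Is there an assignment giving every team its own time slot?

Yes

A valid assignment of size 6: Eli→A, Lee→B, Casey→D, Nico→E, Ravi→C, Jordan→F.
Every team is matched, so this is a perfect matching.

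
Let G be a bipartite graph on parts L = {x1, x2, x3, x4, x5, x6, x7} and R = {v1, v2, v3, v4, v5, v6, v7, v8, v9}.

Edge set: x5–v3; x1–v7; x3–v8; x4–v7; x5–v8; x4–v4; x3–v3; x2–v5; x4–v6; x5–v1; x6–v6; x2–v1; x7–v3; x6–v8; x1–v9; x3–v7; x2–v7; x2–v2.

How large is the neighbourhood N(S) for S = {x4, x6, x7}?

The union of neighbours of {x4, x6, x7} is {v3, v4, v6, v7, v8}, which has 5 elements.
Since |N(S)| = 5 ≥ |S| = 3, Hall's condition holds for this subset.

5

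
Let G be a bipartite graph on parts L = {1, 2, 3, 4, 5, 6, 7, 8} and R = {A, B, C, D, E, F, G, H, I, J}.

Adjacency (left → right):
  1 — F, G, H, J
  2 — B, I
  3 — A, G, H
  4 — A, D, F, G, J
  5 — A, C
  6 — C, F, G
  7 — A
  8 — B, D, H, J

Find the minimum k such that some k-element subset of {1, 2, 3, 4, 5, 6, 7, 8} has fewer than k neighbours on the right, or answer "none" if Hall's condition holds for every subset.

none

A matching saturating every left vertex exists, for instance 1→H, 2→I, 3→G, 4→J, 5→C, 6→F, 7→A, 8→B.
By Hall's marriage theorem, this means |N(S)| ≥ |S| for every subset S, so no violating subset exists.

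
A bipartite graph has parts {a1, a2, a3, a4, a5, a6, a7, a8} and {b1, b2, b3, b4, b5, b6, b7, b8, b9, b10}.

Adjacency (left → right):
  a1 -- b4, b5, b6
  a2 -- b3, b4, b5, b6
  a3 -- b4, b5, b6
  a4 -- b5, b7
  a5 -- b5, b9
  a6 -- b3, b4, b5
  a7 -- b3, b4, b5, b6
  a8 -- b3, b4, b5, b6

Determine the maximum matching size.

6

A valid assignment of size 6: a1–b4, a2–b6, a3–b5, a4–b7, a5–b9, a6–b3.
The set {a1, a2, a3, a6, a7, a8} has only 4 neighbours ({b3, b4, b5, b6}), so by Hall's theorem at most 6 of the 8 left vertices can be matched.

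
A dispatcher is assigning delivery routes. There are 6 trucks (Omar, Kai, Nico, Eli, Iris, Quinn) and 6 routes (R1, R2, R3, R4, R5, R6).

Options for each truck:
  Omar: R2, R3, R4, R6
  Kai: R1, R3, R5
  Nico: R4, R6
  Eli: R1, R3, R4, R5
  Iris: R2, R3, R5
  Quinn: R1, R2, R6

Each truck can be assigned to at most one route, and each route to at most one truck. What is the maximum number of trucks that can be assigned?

For example, pair Omar→R3, Kai→R1, Nico→R4, Eli→R5, Iris→R2, Quinn→R6.
This saturates every truck, so 6 is the maximum.

6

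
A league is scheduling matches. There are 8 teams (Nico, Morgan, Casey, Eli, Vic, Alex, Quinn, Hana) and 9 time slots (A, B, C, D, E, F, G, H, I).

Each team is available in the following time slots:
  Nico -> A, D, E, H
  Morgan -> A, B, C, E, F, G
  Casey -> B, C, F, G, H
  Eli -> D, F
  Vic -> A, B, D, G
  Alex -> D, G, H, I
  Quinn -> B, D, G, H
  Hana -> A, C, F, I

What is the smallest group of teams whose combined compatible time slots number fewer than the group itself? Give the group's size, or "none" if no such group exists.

none

A matching saturating every team exists, for instance Nico→E, Morgan→A, Casey→H, Eli→F, Vic→G, Alex→D, Quinn→B, Hana→I.
By Hall's marriage theorem, this means |N(S)| ≥ |S| for every subset S, so no violating subset exists.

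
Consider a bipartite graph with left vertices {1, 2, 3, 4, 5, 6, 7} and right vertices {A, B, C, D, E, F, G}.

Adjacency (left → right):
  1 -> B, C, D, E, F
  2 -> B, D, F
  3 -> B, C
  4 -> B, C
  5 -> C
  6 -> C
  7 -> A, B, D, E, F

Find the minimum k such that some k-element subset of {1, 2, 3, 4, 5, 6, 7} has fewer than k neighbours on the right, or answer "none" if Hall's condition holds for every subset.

Take S = {5, 6}. Its neighbourhood is {C}, so |N(S)| = 1 < |S| = 2.
No single vertex violates Hall's condition since each has at least one neighbour, so 2 is the minimum.

2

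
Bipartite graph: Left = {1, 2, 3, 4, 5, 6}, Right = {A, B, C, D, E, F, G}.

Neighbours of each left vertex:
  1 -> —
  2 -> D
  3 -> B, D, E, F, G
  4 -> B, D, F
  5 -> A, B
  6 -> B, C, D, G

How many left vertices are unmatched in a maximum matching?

1

For example, pair 2-D, 3-G, 4-F, 5-A, 6-B.
The set {1} has only 0 neighbours (∅), so by Hall's theorem at most 5 of the 6 left vertices can be matched.
That matches 5 of the 6, leaving 1 unmatched; no matching can do better.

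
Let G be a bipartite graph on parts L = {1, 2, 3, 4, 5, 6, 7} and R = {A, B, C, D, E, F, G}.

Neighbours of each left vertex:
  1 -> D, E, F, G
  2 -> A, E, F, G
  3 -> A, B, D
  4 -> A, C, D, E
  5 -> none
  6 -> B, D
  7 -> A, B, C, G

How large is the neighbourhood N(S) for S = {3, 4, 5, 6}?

5

The union of neighbours of {3, 4, 5, 6} is {A, B, C, D, E}, which has 5 elements.
Since |N(S)| = 5 ≥ |S| = 4, Hall's condition holds for this subset.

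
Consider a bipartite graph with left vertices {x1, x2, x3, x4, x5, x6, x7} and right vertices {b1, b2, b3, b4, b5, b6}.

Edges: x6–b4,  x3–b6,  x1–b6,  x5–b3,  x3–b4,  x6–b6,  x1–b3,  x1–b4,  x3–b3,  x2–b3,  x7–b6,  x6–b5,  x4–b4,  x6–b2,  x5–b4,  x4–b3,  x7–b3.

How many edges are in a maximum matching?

4

One maximum matching: x1→b4, x2→b3, x3→b6, x6→b5.
The set {x1, x2, x3, x4, x5, x7} has only 3 neighbours ({b3, b4, b6}), so by Hall's theorem at most 4 of the 7 left vertices can be matched.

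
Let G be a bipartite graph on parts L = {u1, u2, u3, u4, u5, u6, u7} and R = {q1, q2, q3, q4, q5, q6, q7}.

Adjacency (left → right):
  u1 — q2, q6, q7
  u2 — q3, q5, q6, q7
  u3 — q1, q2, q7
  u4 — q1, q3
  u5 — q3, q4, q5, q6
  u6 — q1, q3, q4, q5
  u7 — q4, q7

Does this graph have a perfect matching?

Yes

One maximum matching: u1-q2, u2-q6, u3-q1, u4-q3, u5-q4, u6-q5, u7-q7.
All 7 left vertices are covered.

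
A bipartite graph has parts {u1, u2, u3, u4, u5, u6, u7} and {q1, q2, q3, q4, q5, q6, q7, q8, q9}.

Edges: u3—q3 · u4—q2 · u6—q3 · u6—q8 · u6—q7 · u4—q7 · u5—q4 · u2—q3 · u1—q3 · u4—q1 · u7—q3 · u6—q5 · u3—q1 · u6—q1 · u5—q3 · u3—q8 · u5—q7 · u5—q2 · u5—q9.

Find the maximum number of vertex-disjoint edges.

For example, pair u1→q3, u3→q8, u4→q2, u5→q9, u6→q7.
The set {u1, u2, u7} has only 1 neighbour ({q3}), so by Hall's theorem at most 5 of the 7 left vertices can be matched.

5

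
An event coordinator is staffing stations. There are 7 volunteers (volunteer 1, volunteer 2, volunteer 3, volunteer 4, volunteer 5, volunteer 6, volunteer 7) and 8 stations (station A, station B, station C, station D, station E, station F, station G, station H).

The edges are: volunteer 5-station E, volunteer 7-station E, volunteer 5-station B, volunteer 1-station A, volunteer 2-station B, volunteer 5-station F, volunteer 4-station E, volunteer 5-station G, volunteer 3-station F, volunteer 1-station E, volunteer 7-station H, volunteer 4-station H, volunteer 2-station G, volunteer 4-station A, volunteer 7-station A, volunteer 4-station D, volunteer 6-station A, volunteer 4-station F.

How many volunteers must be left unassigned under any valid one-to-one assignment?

0

For example, pair volunteer 1-station E, volunteer 2-station G, volunteer 3-station F, volunteer 4-station D, volunteer 5-station B, volunteer 6-station A, volunteer 7-station H.
All 7 volunteers are matched, so no larger matching exists.
That matches 7 of the 7, leaving 0 unmatched; no matching can do better.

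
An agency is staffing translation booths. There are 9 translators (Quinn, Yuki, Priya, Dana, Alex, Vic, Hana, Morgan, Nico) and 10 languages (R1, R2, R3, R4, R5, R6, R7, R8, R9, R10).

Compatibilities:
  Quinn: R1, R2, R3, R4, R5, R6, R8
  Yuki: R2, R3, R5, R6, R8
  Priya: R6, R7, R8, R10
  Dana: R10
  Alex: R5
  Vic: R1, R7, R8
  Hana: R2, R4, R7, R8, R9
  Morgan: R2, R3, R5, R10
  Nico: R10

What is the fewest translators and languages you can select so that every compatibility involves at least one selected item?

The 8 edges Quinn–R6, Yuki–R2, Priya–R8, Dana–R10, Alex–R5, Vic–R7, Hana–R9, Morgan–R3 form a matching, so any vertex cover needs at least 8 vertices (one per matched edge).
Conversely {Quinn, Yuki, Priya, Alex, Vic, Hana, Morgan, R10} meets every edge and has exactly 8 vertices, so 8 is optimal.

8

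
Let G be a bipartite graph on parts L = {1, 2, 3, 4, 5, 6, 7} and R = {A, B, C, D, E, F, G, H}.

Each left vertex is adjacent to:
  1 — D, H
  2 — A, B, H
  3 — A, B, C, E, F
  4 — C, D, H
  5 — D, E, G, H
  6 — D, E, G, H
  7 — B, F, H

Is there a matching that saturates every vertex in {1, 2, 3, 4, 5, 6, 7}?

One maximum matching: 1→D, 2→H, 3→A, 4→C, 5→E, 6→G, 7→B.
All 7 left vertices are covered.

Yes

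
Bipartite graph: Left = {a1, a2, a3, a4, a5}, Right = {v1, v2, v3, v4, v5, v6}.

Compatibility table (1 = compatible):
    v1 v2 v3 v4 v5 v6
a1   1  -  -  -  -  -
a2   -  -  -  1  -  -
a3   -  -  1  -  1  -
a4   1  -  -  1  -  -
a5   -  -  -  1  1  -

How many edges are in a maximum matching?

4

For example, pair a1–v1, a2–v4, a3–v3, a5–v5.
The set {a1, a2, a4} has only 2 neighbours ({v1, v4}), so by Hall's theorem at most 4 of the 5 left vertices can be matched.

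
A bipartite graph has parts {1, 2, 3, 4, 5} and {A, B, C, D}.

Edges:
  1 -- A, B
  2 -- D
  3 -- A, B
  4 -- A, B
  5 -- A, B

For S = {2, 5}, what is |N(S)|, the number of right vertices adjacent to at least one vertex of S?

The union of neighbours of {2, 5} is {A, B, D}, which has 3 elements.
Since |N(S)| = 3 ≥ |S| = 2, Hall's condition holds for this subset.

3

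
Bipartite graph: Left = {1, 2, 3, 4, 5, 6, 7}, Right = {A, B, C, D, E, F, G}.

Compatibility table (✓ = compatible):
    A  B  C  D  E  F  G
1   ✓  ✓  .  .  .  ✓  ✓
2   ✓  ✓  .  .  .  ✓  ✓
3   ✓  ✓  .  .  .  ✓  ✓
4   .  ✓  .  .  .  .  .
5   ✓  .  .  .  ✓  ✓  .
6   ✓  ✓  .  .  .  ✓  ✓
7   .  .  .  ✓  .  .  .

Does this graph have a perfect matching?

No

The set {1, 2, 3, 4, 6} has only 4 neighbours ({A, B, F, G}), so by Hall's theorem at most 6 of the 7 left vertices can be matched.
Hence no matching covers every left vertex.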